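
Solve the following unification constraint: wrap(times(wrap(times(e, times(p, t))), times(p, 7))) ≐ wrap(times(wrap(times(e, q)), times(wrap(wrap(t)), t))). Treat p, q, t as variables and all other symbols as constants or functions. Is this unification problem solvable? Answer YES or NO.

Decompose wrap/1: times(wrap(times(e, times(p, t))), times(p, 7)) ≐ times(wrap(times(e, q)), times(wrap(wrap(t)), t)).
Decompose times/2: wrap(times(e, times(p, t))) ≐ wrap(times(e, q)),  times(p, 7) ≐ times(wrap(wrap(t)), t).
Decompose wrap/1: times(e, times(p, t)) ≐ times(e, q).
Decompose times/2: e ≐ e,  times(p, t) ≐ q.
Delete trivial equation e ≐ e.
Bind q := times(p, t); no other remaining equation mentions q.
Decompose times/2: p ≐ wrap(wrap(t)),  7 ≐ t.
Bind p := wrap(wrap(t)); no other remaining equation mentions p. Substituting into the earlier binding gives q := times(wrap(wrap(t)), t).
Bind t := 7. Substituting into the earlier bindings gives q := times(wrap(wrap(7)), 7), p := wrap(wrap(7)).
No equations remain and no clash or occurs-check failure arose, so a unifier exists.

YES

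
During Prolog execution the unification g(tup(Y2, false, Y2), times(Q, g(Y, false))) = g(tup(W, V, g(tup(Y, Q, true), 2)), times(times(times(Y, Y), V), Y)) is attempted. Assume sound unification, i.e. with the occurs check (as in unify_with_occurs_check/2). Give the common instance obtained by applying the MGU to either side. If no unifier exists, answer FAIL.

Decompose g/2: tup(Y2, false, Y2) = tup(W, V, g(tup(Y, Q, true), 2)),  times(Q, g(Y, false)) = times(times(times(Y, Y), V), Y).
Decompose tup/3: Y2 = W,  false = V,  Y2 = g(tup(Y, Q, true), 2).
Bind Y2 := W; substituting into the one remaining equation that mentions Y2 gives: W = g(tup(Y, Q, true), 2).
Bind V := false; substituting into the one remaining equation that mentions V gives: times(Q, g(Y, false)) = times(times(times(Y, Y), false), Y).
Bind W := g(tup(Y, Q, true), 2); no other remaining equation mentions W. Substituting into the earlier binding gives Y2 := g(tup(Y, Q, true), 2).
Decompose times/2: Q = times(times(Y, Y), false),  g(Y, false) = Y.
Bind Q := times(times(Y, Y), false); no other remaining equation mentions Q. Substituting into the earlier bindings gives Y2 := g(tup(Y, times(times(Y, Y), false), true), 2), W := g(tup(Y, times(times(Y, Y), false), true), 2).
Occurs check fails: Y occurs in g(Y, false); the equation Y = g(Y, false) has no finite solution.

FAIL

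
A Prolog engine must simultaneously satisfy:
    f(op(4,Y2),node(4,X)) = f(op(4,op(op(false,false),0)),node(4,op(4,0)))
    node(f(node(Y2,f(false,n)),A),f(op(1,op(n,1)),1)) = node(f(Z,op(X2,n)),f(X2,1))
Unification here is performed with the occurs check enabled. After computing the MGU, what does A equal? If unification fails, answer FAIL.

Decompose f/2: op(4,Y2) = op(4,op(op(false,false),0)),  node(4,X) = node(4,op(4,0)).
Decompose op/2: 4 = 4,  Y2 = op(op(false,false),0).
Delete trivial equation 4 = 4.
Bind Y2 := op(op(false,false),0); substituting into the one remaining equation that mentions Y2 gives: node(f(node(op(op(false,false),0),f(false,n)),A),f(op(1,op(n,1)),1)) = node(f(Z,op(X2,n)),f(X2,1)).
Decompose node/2: 4 = 4,  X = op(4,0).
Delete trivial equation 4 = 4.
Bind X := op(4,0); no other remaining equation mentions X.
Decompose node/2: f(node(op(op(false,false),0),f(false,n)),A) = f(Z,op(X2,n)),  f(op(1,op(n,1)),1) = f(X2,1).
Decompose f/2: node(op(op(false,false),0),f(false,n)) = Z,  A = op(X2,n).
Bind Z := node(op(op(false,false),0),f(false,n)); no other remaining equation mentions Z.
Bind A := op(X2,n); no other remaining equation mentions A.
Decompose f/2: op(1,op(n,1)) = X2,  1 = 1.
Bind X2 := op(1,op(n,1)); no other remaining equation mentions X2. Substituting into the earlier binding gives A := op(op(1,op(n,1)),n).
Delete trivial equation 1 = 1.
MGU = { Y2 = op(op(false,false),0), X = op(4,0), Z = node(op(op(false,false),0),f(false,n)), A = op(op(1,op(n,1)),n), X2 = op(1,op(n,1)) }, so A = op(op(1,op(n,1)),n).

op(op(1,op(n,1)),n)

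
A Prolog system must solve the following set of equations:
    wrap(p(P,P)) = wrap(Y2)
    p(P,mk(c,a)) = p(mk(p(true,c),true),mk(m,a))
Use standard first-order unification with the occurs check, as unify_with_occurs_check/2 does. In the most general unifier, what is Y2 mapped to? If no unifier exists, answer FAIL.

FAIL

Decompose wrap/1: p(P,P) = Y2.
Bind Y2 := p(P,P); no other remaining equation mentions Y2.
Decompose p/2: P = mk(p(true,c),true),  mk(c,a) = mk(m,a).
Bind P := mk(p(true,c),true); no other remaining equation mentions P. Substituting into the earlier binding gives Y2 := p(mk(p(true,c),true),mk(p(true,c),true)).
Decompose mk/2: c = m,  a = a.
Clash: constants c and m differ; no unifier exists.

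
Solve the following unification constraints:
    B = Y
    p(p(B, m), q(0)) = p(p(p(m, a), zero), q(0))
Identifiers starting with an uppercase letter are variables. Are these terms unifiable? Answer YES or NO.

NO

Bind B := Y; substituting into the remaining equation gives: p(p(Y, m), q(0)) = p(p(p(m, a), zero), q(0)).
Decompose p/2: p(Y, m) = p(p(m, a), zero),  q(0) = q(0).
Decompose p/2: Y = p(m, a),  m = zero.
Bind Y := p(m, a); no other remaining equation mentions Y. Substituting into the earlier binding gives B := p(m, a).
Clash: constants m and zero differ; no unifier exists.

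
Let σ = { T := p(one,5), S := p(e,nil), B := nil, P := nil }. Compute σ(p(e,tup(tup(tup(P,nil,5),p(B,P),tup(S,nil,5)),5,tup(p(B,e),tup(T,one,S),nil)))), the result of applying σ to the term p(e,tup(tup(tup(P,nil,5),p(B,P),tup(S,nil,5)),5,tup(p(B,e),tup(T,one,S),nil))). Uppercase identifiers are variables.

Replace each occurrence of T with p(one,5).
Replace each occurrence of S with p(e,nil).
Replace each occurrence of B with nil.
Replace each occurrence of P with nil.
Result: p(e,tup(tup(tup(nil,nil,5),p(nil,nil),tup(p(e,nil),nil,5)),5,tup(p(nil,e),tup(p(one,5),one,p(e,nil)),nil))).

p(e,tup(tup(tup(nil,nil,5),p(nil,nil),tup(p(e,nil),nil,5)),5,tup(p(nil,e),tup(p(one,5),one,p(e,nil)),nil)))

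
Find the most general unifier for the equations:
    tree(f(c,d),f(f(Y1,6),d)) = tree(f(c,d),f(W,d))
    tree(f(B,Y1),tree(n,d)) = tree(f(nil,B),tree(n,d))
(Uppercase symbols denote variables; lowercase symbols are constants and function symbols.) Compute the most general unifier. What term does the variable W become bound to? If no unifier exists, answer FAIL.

Decompose tree/2: f(c,d) = f(c,d),  f(f(Y1,6),d) = f(W,d).
Delete trivial equation f(c,d) = f(c,d).
Decompose f/2: f(Y1,6) = W,  d = d.
Bind W := f(Y1,6); no other remaining equation mentions W.
Delete trivial equation d = d.
Decompose tree/2: f(B,Y1) = f(nil,B),  tree(n,d) = tree(n,d).
Decompose f/2: B = nil,  Y1 = B.
Bind B := nil; substituting into the one remaining equation that mentions B gives: Y1 = nil.
Bind Y1 := nil; no other remaining equation mentions Y1. Substituting into the earlier binding gives W := f(nil,6).
Delete trivial equation tree(n,d) = tree(n,d).
MGU = { W ↦ f(nil,6), B ↦ nil, Y1 ↦ nil }, so W ↦ f(nil,6).

f(nil,6)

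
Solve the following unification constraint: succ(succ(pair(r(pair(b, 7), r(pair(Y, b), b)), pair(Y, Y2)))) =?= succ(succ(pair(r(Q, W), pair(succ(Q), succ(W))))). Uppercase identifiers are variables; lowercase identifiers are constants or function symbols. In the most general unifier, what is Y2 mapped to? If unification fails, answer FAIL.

Decompose succ/1: succ(pair(r(pair(b, 7), r(pair(Y, b), b)), pair(Y, Y2))) =?= succ(pair(r(Q, W), pair(succ(Q), succ(W)))).
Decompose succ/1: pair(r(pair(b, 7), r(pair(Y, b), b)), pair(Y, Y2)) =?= pair(r(Q, W), pair(succ(Q), succ(W))).
Decompose pair/2: r(pair(b, 7), r(pair(Y, b), b)) =?= r(Q, W),  pair(Y, Y2) =?= pair(succ(Q), succ(W)).
Decompose r/2: pair(b, 7) =?= Q,  r(pair(Y, b), b) =?= W.
Bind Q := pair(b, 7); substituting into the one remaining equation that mentions Q gives: pair(Y, Y2) =?= pair(succ(pair(b, 7)), succ(W)).
Bind W := r(pair(Y, b), b); substituting into the remaining equation gives: pair(Y, Y2) =?= pair(succ(pair(b, 7)), succ(r(pair(Y, b), b))).
Decompose pair/2: Y =?= succ(pair(b, 7)),  Y2 =?= succ(r(pair(Y, b), b)).
Bind Y := succ(pair(b, 7)); substituting into the remaining equation gives: Y2 =?= succ(r(pair(succ(pair(b, 7)), b), b)). Substituting into the earlier binding gives W := r(pair(succ(pair(b, 7)), b), b).
Bind Y2 := succ(r(pair(succ(pair(b, 7)), b), b)).
MGU = { Q -> pair(b, 7), W -> r(pair(succ(pair(b, 7)), b), b), Y -> succ(pair(b, 7)), Y2 -> succ(r(pair(succ(pair(b, 7)), b), b)) }, so Y2 -> succ(r(pair(succ(pair(b, 7)), b), b)).

succ(r(pair(succ(pair(b, 7)), b), b))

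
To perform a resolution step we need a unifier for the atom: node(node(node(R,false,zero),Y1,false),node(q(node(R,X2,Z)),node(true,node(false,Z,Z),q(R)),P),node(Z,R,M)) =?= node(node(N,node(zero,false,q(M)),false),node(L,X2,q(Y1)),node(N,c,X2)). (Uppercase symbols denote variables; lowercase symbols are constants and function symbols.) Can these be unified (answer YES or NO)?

YES

Decompose node/3: node(node(R,false,zero),Y1,false) =?= node(N,node(zero,false,q(M)),false),  node(q(node(R,X2,Z)),node(true,node(false,Z,Z),q(R)),P) =?= node(L,X2,q(Y1)),  node(Z,R,M) =?= node(N,c,X2).
Decompose node/3: node(R,false,zero) =?= N,  Y1 =?= node(zero,false,q(M)),  false =?= false.
Bind N := node(R,false,zero); substituting into the one remaining equation that mentions N gives: node(Z,R,M) =?= node(node(R,false,zero),c,X2).
Bind Y1 := node(zero,false,q(M)); substituting into the one remaining equation that mentions Y1 gives: node(q(node(R,X2,Z)),node(true,node(false,Z,Z),q(R)),P) =?= node(L,X2,q(node(zero,false,q(M)))).
Delete trivial equation false =?= false.
Decompose node/3: q(node(R,X2,Z)) =?= L,  node(true,node(false,Z,Z),q(R)) =?= X2,  P =?= q(node(zero,false,q(M))).
Bind L := q(node(R,X2,Z)); no other remaining equation mentions L.
Bind X2 := node(true,node(false,Z,Z),q(R)); substituting into the one remaining equation that mentions X2 gives: node(Z,R,M) =?= node(node(R,false,zero),c,node(true,node(false,Z,Z),q(R))). Substituting into the earlier binding gives L := q(node(R,node(true,node(false,Z,Z),q(R)),Z)).
Bind P := q(node(zero,false,q(M))); no other remaining equation mentions P.
Decompose node/3: Z =?= node(R,false,zero),  R =?= c,  M =?= node(true,node(false,Z,Z),q(R)).
Bind Z := node(R,false,zero); substituting into the one remaining equation that mentions Z gives: M =?= node(true,node(false,node(R,false,zero),node(R,false,zero)),q(R)). Substituting into the earlier bindings gives L := q(node(R,node(true,node(false,node(R,false,zero),node(R,false,zero)),q(R)),node(R,false,zero))), X2 := node(true,node(false,node(R,false,zero),node(R,false,zero)),q(R)).
Bind R := c; substituting into the remaining equation gives: M =?= node(true,node(false,node(c,false,zero),node(c,false,zero)),q(c)). Substituting into the earlier bindings gives N := node(c,false,zero), L := q(node(c,node(true,node(false,node(c,false,zero),node(c,false,zero)),q(c)),node(c,false,zero))), X2 := node(true,node(false,node(c,false,zero),node(c,false,zero)),q(c)), Z := node(c,false,zero).
Bind M := node(true,node(false,node(c,false,zero),node(c,false,zero)),q(c)). Substituting into the earlier bindings gives Y1 := node(zero,false,q(node(true,node(false,node(c,false,zero),node(c,false,zero)),q(c)))), P := q(node(zero,false,q(node(true,node(false,node(c,false,zero),node(c,false,zero)),q(c))))).
No equations remain and no clash or occurs-check failure arose, so a unifier exists.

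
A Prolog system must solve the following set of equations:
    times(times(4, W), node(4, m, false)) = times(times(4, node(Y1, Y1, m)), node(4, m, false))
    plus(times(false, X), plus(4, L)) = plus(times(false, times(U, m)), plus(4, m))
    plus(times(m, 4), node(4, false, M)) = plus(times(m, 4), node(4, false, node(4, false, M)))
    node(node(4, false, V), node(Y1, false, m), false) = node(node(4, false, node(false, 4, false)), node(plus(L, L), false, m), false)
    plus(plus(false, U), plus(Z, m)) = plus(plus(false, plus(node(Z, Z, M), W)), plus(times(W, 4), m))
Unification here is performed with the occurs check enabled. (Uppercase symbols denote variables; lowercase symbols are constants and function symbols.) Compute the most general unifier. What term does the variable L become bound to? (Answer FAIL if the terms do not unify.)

Decompose times/2: times(4, W) = times(4, node(Y1, Y1, m)),  node(4, m, false) = node(4, m, false).
Decompose times/2: 4 = 4,  W = node(Y1, Y1, m).
Delete trivial equation 4 = 4.
Bind W := node(Y1, Y1, m); substituting into the one remaining equation that mentions W gives: plus(plus(false, U), plus(Z, m)) = plus(plus(false, plus(node(Z, Z, M), node(Y1, Y1, m))), plus(times(node(Y1, Y1, m), 4), m)).
Delete trivial equation node(4, m, false) = node(4, m, false).
Decompose plus/2: times(false, X) = times(false, times(U, m)),  plus(4, L) = plus(4, m).
Decompose times/2: false = false,  X = times(U, m).
Delete trivial equation false = false.
Bind X := times(U, m); no other remaining equation mentions X.
Decompose plus/2: 4 = 4,  L = m.
Delete trivial equation 4 = 4.
Bind L := m; substituting into the one remaining equation that mentions L gives: node(node(4, false, V), node(Y1, false, m), false) = node(node(4, false, node(false, 4, false)), node(plus(m, m), false, m), false).
Decompose plus/2: times(m, 4) = times(m, 4),  node(4, false, M) = node(4, false, node(4, false, M)).
Delete trivial equation times(m, 4) = times(m, 4).
Decompose node/3: 4 = 4,  false = false,  M = node(4, false, M).
Delete trivial equation 4 = 4.
Delete trivial equation false = false.
Occurs check fails: M occurs in node(4, false, M); the equation M = node(4, false, M) has no finite solution.

FAIL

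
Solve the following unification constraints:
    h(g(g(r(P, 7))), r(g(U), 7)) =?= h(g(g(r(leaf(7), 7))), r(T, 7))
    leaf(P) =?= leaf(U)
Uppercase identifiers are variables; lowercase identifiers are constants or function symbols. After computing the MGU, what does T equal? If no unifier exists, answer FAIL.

Decompose h/2: g(g(r(P, 7))) =?= g(g(r(leaf(7), 7))),  r(g(U), 7) =?= r(T, 7).
Decompose g/1: g(r(P, 7)) =?= g(r(leaf(7), 7)).
Decompose g/1: r(P, 7) =?= r(leaf(7), 7).
Decompose r/2: P =?= leaf(7),  7 =?= 7.
Bind P := leaf(7); substituting into the one remaining equation that mentions P gives: leaf(leaf(7)) =?= leaf(U).
Delete trivial equation 7 =?= 7.
Decompose r/2: g(U) =?= T,  7 =?= 7.
Bind T := g(U); no other remaining equation mentions T.
Delete trivial equation 7 =?= 7.
Decompose leaf/1: leaf(7) =?= U.
Bind U := leaf(7). Substituting into the earlier binding gives T := g(leaf(7)).
MGU = { P ↦ leaf(7), T ↦ g(leaf(7)), U ↦ leaf(7) }, so T ↦ g(leaf(7)).

g(leaf(7))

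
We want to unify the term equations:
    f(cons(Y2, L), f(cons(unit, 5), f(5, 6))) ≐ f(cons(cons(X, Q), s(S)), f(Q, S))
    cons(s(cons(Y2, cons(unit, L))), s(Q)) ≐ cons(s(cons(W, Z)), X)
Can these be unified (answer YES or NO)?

Decompose f/2: cons(Y2, L) ≐ cons(cons(X, Q), s(S)),  f(cons(unit, 5), f(5, 6)) ≐ f(Q, S).
Decompose cons/2: Y2 ≐ cons(X, Q),  L ≐ s(S).
Bind Y2 := cons(X, Q); substituting into the one remaining equation that mentions Y2 gives: cons(s(cons(cons(X, Q), cons(unit, L))), s(Q)) ≐ cons(s(cons(W, Z)), X).
Bind L := s(S); substituting into the one remaining equation that mentions L gives: cons(s(cons(cons(X, Q), cons(unit, s(S)))), s(Q)) ≐ cons(s(cons(W, Z)), X).
Decompose f/2: cons(unit, 5) ≐ Q,  f(5, 6) ≐ S.
Bind Q := cons(unit, 5); substituting into the one remaining equation that mentions Q gives: cons(s(cons(cons(X, cons(unit, 5)), cons(unit, s(S)))), s(cons(unit, 5))) ≐ cons(s(cons(W, Z)), X). Substituting into the earlier binding gives Y2 := cons(X, cons(unit, 5)).
Bind S := f(5, 6); substituting into the remaining equation gives: cons(s(cons(cons(X, cons(unit, 5)), cons(unit, s(f(5, 6))))), s(cons(unit, 5))) ≐ cons(s(cons(W, Z)), X). Substituting into the earlier binding gives L := s(f(5, 6)).
Decompose cons/2: s(cons(cons(X, cons(unit, 5)), cons(unit, s(f(5, 6))))) ≐ s(cons(W, Z)),  s(cons(unit, 5)) ≐ X.
Decompose s/1: cons(cons(X, cons(unit, 5)), cons(unit, s(f(5, 6)))) ≐ cons(W, Z).
Decompose cons/2: cons(X, cons(unit, 5)) ≐ W,  cons(unit, s(f(5, 6))) ≐ Z.
Bind W := cons(X, cons(unit, 5)); no other remaining equation mentions W.
Bind Z := cons(unit, s(f(5, 6))); no other remaining equation mentions Z.
Bind X := s(cons(unit, 5)). Substituting into the earlier bindings gives Y2 := cons(s(cons(unit, 5)), cons(unit, 5)), W := cons(s(cons(unit, 5)), cons(unit, 5)).
No equations remain and no clash or occurs-check failure arose, so a unifier exists.

YES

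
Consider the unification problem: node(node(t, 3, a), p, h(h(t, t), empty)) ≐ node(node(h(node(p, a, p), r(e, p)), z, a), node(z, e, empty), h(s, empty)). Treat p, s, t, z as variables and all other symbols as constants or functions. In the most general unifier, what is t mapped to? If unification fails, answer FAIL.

Decompose node/3: node(t, 3, a) ≐ node(h(node(p, a, p), r(e, p)), z, a),  p ≐ node(z, e, empty),  h(h(t, t), empty) ≐ h(s, empty).
Decompose node/3: t ≐ h(node(p, a, p), r(e, p)),  3 ≐ z,  a ≐ a.
Bind t := h(node(p, a, p), r(e, p)); substituting into the one remaining equation that mentions t gives: h(h(h(node(p, a, p), r(e, p)), h(node(p, a, p), r(e, p))), empty) ≐ h(s, empty).
Bind z := 3; substituting into the one remaining equation that mentions z gives: p ≐ node(3, e, empty).
Delete trivial equation a ≐ a.
Bind p := node(3, e, empty); substituting into the remaining equation gives: h(h(h(node(node(3, e, empty), a, node(3, e, empty)), r(e, node(3, e, empty))), h(node(node(3, e, empty), a, node(3, e, empty)), r(e, node(3, e, empty)))), empty) ≐ h(s, empty). Substituting into the earlier binding gives t := h(node(node(3, e, empty), a, node(3, e, empty)), r(e, node(3, e, empty))).
Decompose h/2: h(h(node(node(3, e, empty), a, node(3, e, empty)), r(e, node(3, e, empty))), h(node(node(3, e, empty), a, node(3, e, empty)), r(e, node(3, e, empty)))) ≐ s,  empty ≐ empty.
Bind s := h(h(node(node(3, e, empty), a, node(3, e, empty)), r(e, node(3, e, empty))), h(node(node(3, e, empty), a, node(3, e, empty)), r(e, node(3, e, empty)))); no other remaining equation mentions s.
Delete trivial equation empty ≐ empty.
MGU = { t ↦ h(node(node(3, e, empty), a, node(3, e, empty)), r(e, node(3, e, empty))), z ↦ 3, p ↦ node(3, e, empty), s ↦ h(h(node(node(3, e, empty), a, node(3, e, empty)), r(e, node(3, e, empty))), h(node(node(3, e, empty), a, node(3, e, empty)), r(e, node(3, e, empty)))) }, so t ↦ h(node(node(3, e, empty), a, node(3, e, empty)), r(e, node(3, e, empty))).

h(node(node(3, e, empty), a, node(3, e, empty)), r(e, node(3, e, empty)))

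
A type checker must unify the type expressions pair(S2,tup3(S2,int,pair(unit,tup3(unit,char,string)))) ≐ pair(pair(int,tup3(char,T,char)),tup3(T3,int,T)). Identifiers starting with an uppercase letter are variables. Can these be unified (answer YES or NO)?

YES

Decompose pair/2: S2 ≐ pair(int,tup3(char,T,char)),  tup3(S2,int,pair(unit,tup3(unit,char,string))) ≐ tup3(T3,int,T).
Bind S2 := pair(int,tup3(char,T,char)); substituting into the remaining equation gives: tup3(pair(int,tup3(char,T,char)),int,pair(unit,tup3(unit,char,string))) ≐ tup3(T3,int,T).
Decompose tup3/3: pair(int,tup3(char,T,char)) ≐ T3,  int ≐ int,  pair(unit,tup3(unit,char,string)) ≐ T.
Bind T3 := pair(int,tup3(char,T,char)); no other remaining equation mentions T3.
Delete trivial equation int ≐ int.
Bind T := pair(unit,tup3(unit,char,string)). Substituting into the earlier bindings gives S2 := pair(int,tup3(char,pair(unit,tup3(unit,char,string)),char)), T3 := pair(int,tup3(char,pair(unit,tup3(unit,char,string)),char)).
No equations remain and no clash or occurs-check failure arose, so a unifier exists.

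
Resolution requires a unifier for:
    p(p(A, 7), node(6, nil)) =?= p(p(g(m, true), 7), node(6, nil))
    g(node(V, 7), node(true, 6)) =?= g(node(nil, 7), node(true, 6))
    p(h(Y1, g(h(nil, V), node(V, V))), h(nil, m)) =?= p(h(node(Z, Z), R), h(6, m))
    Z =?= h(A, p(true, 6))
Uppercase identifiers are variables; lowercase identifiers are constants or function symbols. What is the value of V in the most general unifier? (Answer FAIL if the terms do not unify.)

Decompose p/2: p(A, 7) =?= p(g(m, true), 7),  node(6, nil) =?= node(6, nil).
Decompose p/2: A =?= g(m, true),  7 =?= 7.
Bind A := g(m, true); substituting into the one remaining equation that mentions A gives: Z =?= h(g(m, true), p(true, 6)).
Delete trivial equation 7 =?= 7.
Delete trivial equation node(6, nil) =?= node(6, nil).
Decompose g/2: node(V, 7) =?= node(nil, 7),  node(true, 6) =?= node(true, 6).
Decompose node/2: V =?= nil,  7 =?= 7.
Bind V := nil; substituting into the one remaining equation that mentions V gives: p(h(Y1, g(h(nil, nil), node(nil, nil))), h(nil, m)) =?= p(h(node(Z, Z), R), h(6, m)).
Delete trivial equation 7 =?= 7.
Delete trivial equation node(true, 6) =?= node(true, 6).
Decompose p/2: h(Y1, g(h(nil, nil), node(nil, nil))) =?= h(node(Z, Z), R),  h(nil, m) =?= h(6, m).
Decompose h/2: Y1 =?= node(Z, Z),  g(h(nil, nil), node(nil, nil)) =?= R.
Bind Y1 := node(Z, Z); no other remaining equation mentions Y1.
Bind R := g(h(nil, nil), node(nil, nil)); no other remaining equation mentions R.
Decompose h/2: nil =?= 6,  m =?= m.
Clash: constants nil and 6 differ; no unifier exists.

FAIL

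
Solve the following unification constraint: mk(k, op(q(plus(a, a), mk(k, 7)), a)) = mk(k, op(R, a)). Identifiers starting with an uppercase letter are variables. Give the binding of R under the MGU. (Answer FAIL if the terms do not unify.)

q(plus(a, a), mk(k, 7))

Decompose mk/2: k = k,  op(q(plus(a, a), mk(k, 7)), a) = op(R, a).
Delete trivial equation k = k.
Decompose op/2: q(plus(a, a), mk(k, 7)) = R,  a = a.
Bind R := q(plus(a, a), mk(k, 7)); no other remaining equation mentions R.
Delete trivial equation a = a.
MGU = { R -> q(plus(a, a), mk(k, 7)) }, so R -> q(plus(a, a), mk(k, 7)).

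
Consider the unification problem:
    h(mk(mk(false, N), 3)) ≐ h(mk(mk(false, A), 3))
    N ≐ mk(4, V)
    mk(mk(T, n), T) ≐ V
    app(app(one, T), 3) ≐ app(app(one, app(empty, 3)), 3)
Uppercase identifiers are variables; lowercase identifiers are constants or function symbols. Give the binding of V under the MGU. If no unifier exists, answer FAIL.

mk(mk(app(empty, 3), n), app(empty, 3))

Decompose h/1: mk(mk(false, N), 3) ≐ mk(mk(false, A), 3).
Decompose mk/2: mk(false, N) ≐ mk(false, A),  3 ≐ 3.
Decompose mk/2: false ≐ false,  N ≐ A.
Delete trivial equation false ≐ false.
Bind N := A; substituting into the one remaining equation that mentions N gives: A ≐ mk(4, V).
Delete trivial equation 3 ≐ 3.
Bind A := mk(4, V); no other remaining equation mentions A. Substituting into the earlier binding gives N := mk(4, V).
Bind V := mk(mk(T, n), T); no other remaining equation mentions V. Substituting into the earlier bindings gives N := mk(4, mk(mk(T, n), T)), A := mk(4, mk(mk(T, n), T)).
Decompose app/2: app(one, T) ≐ app(one, app(empty, 3)),  3 ≐ 3.
Decompose app/2: one ≐ one,  T ≐ app(empty, 3).
Delete trivial equation one ≐ one.
Bind T := app(empty, 3); no other remaining equation mentions T. Substituting into the earlier bindings gives N := mk(4, mk(mk(app(empty, 3), n), app(empty, 3))), A := mk(4, mk(mk(app(empty, 3), n), app(empty, 3))), V := mk(mk(app(empty, 3), n), app(empty, 3)).
Delete trivial equation 3 ≐ 3.
MGU = { N ↦ mk(4, mk(mk(app(empty, 3), n), app(empty, 3))), A ↦ mk(4, mk(mk(app(empty, 3), n), app(empty, 3))), V ↦ mk(mk(app(empty, 3), n), app(empty, 3)), T ↦ app(empty, 3) }, so V ↦ mk(mk(app(empty, 3), n), app(empty, 3)).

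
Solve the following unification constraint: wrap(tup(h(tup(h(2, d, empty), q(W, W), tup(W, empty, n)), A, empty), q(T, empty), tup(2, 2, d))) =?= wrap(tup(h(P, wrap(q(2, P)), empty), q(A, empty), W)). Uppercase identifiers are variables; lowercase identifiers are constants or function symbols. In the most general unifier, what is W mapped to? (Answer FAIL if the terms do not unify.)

Decompose wrap/1: tup(h(tup(h(2, d, empty), q(W, W), tup(W, empty, n)), A, empty), q(T, empty), tup(2, 2, d)) =?= tup(h(P, wrap(q(2, P)), empty), q(A, empty), W).
Decompose tup/3: h(tup(h(2, d, empty), q(W, W), tup(W, empty, n)), A, empty) =?= h(P, wrap(q(2, P)), empty),  q(T, empty) =?= q(A, empty),  tup(2, 2, d) =?= W.
Decompose h/3: tup(h(2, d, empty), q(W, W), tup(W, empty, n)) =?= P,  A =?= wrap(q(2, P)),  empty =?= empty.
Bind P := tup(h(2, d, empty), q(W, W), tup(W, empty, n)); substituting into the one remaining equation that mentions P gives: A =?= wrap(q(2, tup(h(2, d, empty), q(W, W), tup(W, empty, n)))).
Bind A := wrap(q(2, tup(h(2, d, empty), q(W, W), tup(W, empty, n)))); substituting into the one remaining equation that mentions A gives: q(T, empty) =?= q(wrap(q(2, tup(h(2, d, empty), q(W, W), tup(W, empty, n)))), empty).
Delete trivial equation empty =?= empty.
Decompose q/2: T =?= wrap(q(2, tup(h(2, d, empty), q(W, W), tup(W, empty, n)))),  empty =?= empty.
Bind T := wrap(q(2, tup(h(2, d, empty), q(W, W), tup(W, empty, n)))); no other remaining equation mentions T.
Delete trivial equation empty =?= empty.
Bind W := tup(2, 2, d). Substituting into the earlier bindings gives P := tup(h(2, d, empty), q(tup(2, 2, d), tup(2, 2, d)), tup(tup(2, 2, d), empty, n)), A := wrap(q(2, tup(h(2, d, empty), q(tup(2, 2, d), tup(2, 2, d)), tup(tup(2, 2, d), empty, n)))), T := wrap(q(2, tup(h(2, d, empty), q(tup(2, 2, d), tup(2, 2, d)), tup(tup(2, 2, d), empty, n)))).
MGU = { P := tup(h(2, d, empty), q(tup(2, 2, d), tup(2, 2, d)), tup(tup(2, 2, d), empty, n)), A := wrap(q(2, tup(h(2, d, empty), q(tup(2, 2, d), tup(2, 2, d)), tup(tup(2, 2, d), empty, n)))), T := wrap(q(2, tup(h(2, d, empty), q(tup(2, 2, d), tup(2, 2, d)), tup(tup(2, 2, d), empty, n)))), W := tup(2, 2, d) }, so W := tup(2, 2, d).

tup(2, 2, d)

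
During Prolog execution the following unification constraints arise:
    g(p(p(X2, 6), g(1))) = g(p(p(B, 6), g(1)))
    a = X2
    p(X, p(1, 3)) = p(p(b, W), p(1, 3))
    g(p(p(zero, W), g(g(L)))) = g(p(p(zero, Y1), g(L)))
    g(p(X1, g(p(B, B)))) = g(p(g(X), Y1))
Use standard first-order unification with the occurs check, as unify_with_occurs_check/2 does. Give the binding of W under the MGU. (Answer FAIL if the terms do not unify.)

FAIL

Decompose g/1: p(p(X2, 6), g(1)) = p(p(B, 6), g(1)).
Decompose p/2: p(X2, 6) = p(B, 6),  g(1) = g(1).
Decompose p/2: X2 = B,  6 = 6.
Bind X2 := B; substituting into the one remaining equation that mentions X2 gives: a = B.
Delete trivial equation 6 = 6.
Delete trivial equation g(1) = g(1).
Bind B := a; substituting into the one remaining equation that mentions B gives: g(p(X1, g(p(a, a)))) = g(p(g(X), Y1)). Substituting into the earlier binding gives X2 := a.
Decompose p/2: X = p(b, W),  p(1, 3) = p(1, 3).
Bind X := p(b, W); substituting into the one remaining equation that mentions X gives: g(p(X1, g(p(a, a)))) = g(p(g(p(b, W)), Y1)).
Delete trivial equation p(1, 3) = p(1, 3).
Decompose g/1: p(p(zero, W), g(g(L))) = p(p(zero, Y1), g(L)).
Decompose p/2: p(zero, W) = p(zero, Y1),  g(g(L)) = g(L).
Decompose p/2: zero = zero,  W = Y1.
Delete trivial equation zero = zero.
Bind W := Y1; substituting into the one remaining equation that mentions W gives: g(p(X1, g(p(a, a)))) = g(p(g(p(b, Y1)), Y1)). Substituting into the earlier binding gives X := p(b, Y1).
Decompose g/1: g(L) = L.
Occurs check fails: L occurs in g(L); the equation L = g(L) has no finite solution.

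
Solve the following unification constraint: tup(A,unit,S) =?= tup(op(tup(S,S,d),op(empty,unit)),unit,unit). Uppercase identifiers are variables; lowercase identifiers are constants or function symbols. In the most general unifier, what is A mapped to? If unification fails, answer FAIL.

Decompose tup/3: A =?= op(tup(S,S,d),op(empty,unit)),  unit =?= unit,  S =?= unit.
Bind A := op(tup(S,S,d),op(empty,unit)); no other remaining equation mentions A.
Delete trivial equation unit =?= unit.
Bind S := unit. Substituting into the earlier binding gives A := op(tup(unit,unit,d),op(empty,unit)).
MGU = { A := op(tup(unit,unit,d),op(empty,unit)), S := unit }, so A := op(tup(unit,unit,d),op(empty,unit)).

op(tup(unit,unit,d),op(empty,unit))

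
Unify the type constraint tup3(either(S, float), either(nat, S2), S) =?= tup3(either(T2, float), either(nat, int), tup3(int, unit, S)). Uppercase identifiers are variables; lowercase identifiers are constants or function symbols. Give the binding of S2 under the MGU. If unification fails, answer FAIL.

Decompose tup3/3: either(S, float) =?= either(T2, float),  either(nat, S2) =?= either(nat, int),  S =?= tup3(int, unit, S).
Decompose either/2: S =?= T2,  float =?= float.
Bind S := T2; substituting into the one remaining equation that mentions S gives: T2 =?= tup3(int, unit, T2).
Delete trivial equation float =?= float.
Decompose either/2: nat =?= nat,  S2 =?= int.
Delete trivial equation nat =?= nat.
Bind S2 := int; no other remaining equation mentions S2.
Occurs check fails: T2 occurs in tup3(int, unit, T2); the equation T2 =?= tup3(int, unit, T2) has no finite solution.

FAIL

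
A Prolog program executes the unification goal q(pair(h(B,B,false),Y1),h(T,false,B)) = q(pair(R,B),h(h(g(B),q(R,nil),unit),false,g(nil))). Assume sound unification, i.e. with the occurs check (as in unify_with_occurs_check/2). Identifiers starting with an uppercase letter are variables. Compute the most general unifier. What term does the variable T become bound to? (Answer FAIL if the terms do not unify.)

h(g(g(nil)),q(h(g(nil),g(nil),false),nil),unit)

Decompose q/2: pair(h(B,B,false),Y1) = pair(R,B),  h(T,false,B) = h(h(g(B),q(R,nil),unit),false,g(nil)).
Decompose pair/2: h(B,B,false) = R,  Y1 = B.
Bind R := h(B,B,false); substituting into the one remaining equation that mentions R gives: h(T,false,B) = h(h(g(B),q(h(B,B,false),nil),unit),false,g(nil)).
Bind Y1 := B; no other remaining equation mentions Y1.
Decompose h/3: T = h(g(B),q(h(B,B,false),nil),unit),  false = false,  B = g(nil).
Bind T := h(g(B),q(h(B,B,false),nil),unit); no other remaining equation mentions T.
Delete trivial equation false = false.
Bind B := g(nil). Substituting into the earlier bindings gives R := h(g(nil),g(nil),false), Y1 := g(nil), T := h(g(g(nil)),q(h(g(nil),g(nil),false),nil),unit).
MGU = { R = h(g(nil),g(nil),false), Y1 = g(nil), T = h(g(g(nil)),q(h(g(nil),g(nil),false),nil),unit), B = g(nil) }, so T = h(g(g(nil)),q(h(g(nil),g(nil),false),nil),unit).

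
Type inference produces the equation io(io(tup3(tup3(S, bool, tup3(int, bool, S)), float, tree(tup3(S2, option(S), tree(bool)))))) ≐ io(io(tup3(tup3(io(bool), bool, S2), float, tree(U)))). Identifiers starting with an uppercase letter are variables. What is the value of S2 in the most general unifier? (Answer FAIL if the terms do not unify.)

Decompose io/1: io(tup3(tup3(S, bool, tup3(int, bool, S)), float, tree(tup3(S2, option(S), tree(bool))))) ≐ io(tup3(tup3(io(bool), bool, S2), float, tree(U))).
Decompose io/1: tup3(tup3(S, bool, tup3(int, bool, S)), float, tree(tup3(S2, option(S), tree(bool)))) ≐ tup3(tup3(io(bool), bool, S2), float, tree(U)).
Decompose tup3/3: tup3(S, bool, tup3(int, bool, S)) ≐ tup3(io(bool), bool, S2),  float ≐ float,  tree(tup3(S2, option(S), tree(bool))) ≐ tree(U).
Decompose tup3/3: S ≐ io(bool),  bool ≐ bool,  tup3(int, bool, S) ≐ S2.
Bind S := io(bool); substituting into the 2 remaining equations that mention S gives: tup3(int, bool, io(bool)) ≐ S2,  tree(tup3(S2, option(io(bool)), tree(bool))) ≐ tree(U).
Delete trivial equation bool ≐ bool.
Bind S2 := tup3(int, bool, io(bool)); substituting into the one remaining equation that mentions S2 gives: tree(tup3(tup3(int, bool, io(bool)), option(io(bool)), tree(bool))) ≐ tree(U).
Delete trivial equation float ≐ float.
Decompose tree/1: tup3(tup3(int, bool, io(bool)), option(io(bool)), tree(bool)) ≐ U.
Bind U := tup3(tup3(int, bool, io(bool)), option(io(bool)), tree(bool)).
MGU = { S -> io(bool), S2 -> tup3(int, bool, io(bool)), U -> tup3(tup3(int, bool, io(bool)), option(io(bool)), tree(bool)) }, so S2 -> tup3(int, bool, io(bool)).

tup3(int, bool, io(bool))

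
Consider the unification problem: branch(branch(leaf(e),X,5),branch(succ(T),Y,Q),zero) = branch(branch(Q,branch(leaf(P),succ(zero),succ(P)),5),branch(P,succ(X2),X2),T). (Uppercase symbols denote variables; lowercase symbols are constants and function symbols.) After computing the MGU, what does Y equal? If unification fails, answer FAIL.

Decompose branch/3: branch(leaf(e),X,5) = branch(Q,branch(leaf(P),succ(zero),succ(P)),5),  branch(succ(T),Y,Q) = branch(P,succ(X2),X2),  zero = T.
Decompose branch/3: leaf(e) = Q,  X = branch(leaf(P),succ(zero),succ(P)),  5 = 5.
Bind Q := leaf(e); substituting into the one remaining equation that mentions Q gives: branch(succ(T),Y,leaf(e)) = branch(P,succ(X2),X2).
Bind X := branch(leaf(P),succ(zero),succ(P)); no other remaining equation mentions X.
Delete trivial equation 5 = 5.
Decompose branch/3: succ(T) = P,  Y = succ(X2),  leaf(e) = X2.
Bind P := succ(T); no other remaining equation mentions P. Substituting into the earlier binding gives X := branch(leaf(succ(T)),succ(zero),succ(succ(T))).
Bind Y := succ(X2); no other remaining equation mentions Y.
Bind X2 := leaf(e); no other remaining equation mentions X2. Substituting into the earlier binding gives Y := succ(leaf(e)).
Bind T := zero. Substituting into the earlier bindings gives X := branch(leaf(succ(zero)),succ(zero),succ(succ(zero))), P := succ(zero).
MGU = { Q -> leaf(e), X -> branch(leaf(succ(zero)),succ(zero),succ(succ(zero))), P -> succ(zero), Y -> succ(leaf(e)), X2 -> leaf(e), T -> zero }, so Y -> succ(leaf(e)).

succ(leaf(e))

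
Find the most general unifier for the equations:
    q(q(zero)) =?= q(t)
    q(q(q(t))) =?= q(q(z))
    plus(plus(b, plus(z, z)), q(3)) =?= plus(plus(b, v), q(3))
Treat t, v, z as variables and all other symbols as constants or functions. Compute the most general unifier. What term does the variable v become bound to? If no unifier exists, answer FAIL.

Decompose q/1: q(zero) =?= t.
Bind t := q(zero); substituting into the one remaining equation that mentions t gives: q(q(q(q(zero)))) =?= q(q(z)).
Decompose q/1: q(q(q(zero))) =?= q(z).
Decompose q/1: q(q(zero)) =?= z.
Bind z := q(q(zero)); substituting into the remaining equation gives: plus(plus(b, plus(q(q(zero)), q(q(zero)))), q(3)) =?= plus(plus(b, v), q(3)).
Decompose plus/2: plus(b, plus(q(q(zero)), q(q(zero)))) =?= plus(b, v),  q(3) =?= q(3).
Decompose plus/2: b =?= b,  plus(q(q(zero)), q(q(zero))) =?= v.
Delete trivial equation b =?= b.
Bind v := plus(q(q(zero)), q(q(zero))); no other remaining equation mentions v.
Delete trivial equation q(3) =?= q(3).
MGU = { t ↦ q(zero), z ↦ q(q(zero)), v ↦ plus(q(q(zero)), q(q(zero))) }, so v ↦ plus(q(q(zero)), q(q(zero))).

plus(q(q(zero)), q(q(zero)))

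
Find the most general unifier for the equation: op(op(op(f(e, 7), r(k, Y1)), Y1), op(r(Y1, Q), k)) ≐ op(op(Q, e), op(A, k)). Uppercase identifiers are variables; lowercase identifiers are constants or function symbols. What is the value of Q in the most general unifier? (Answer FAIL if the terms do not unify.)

Decompose op/2: op(op(f(e, 7), r(k, Y1)), Y1) ≐ op(Q, e),  op(r(Y1, Q), k) ≐ op(A, k).
Decompose op/2: op(f(e, 7), r(k, Y1)) ≐ Q,  Y1 ≐ e.
Bind Q := op(f(e, 7), r(k, Y1)); substituting into the one remaining equation that mentions Q gives: op(r(Y1, op(f(e, 7), r(k, Y1))), k) ≐ op(A, k).
Bind Y1 := e; substituting into the remaining equation gives: op(r(e, op(f(e, 7), r(k, e))), k) ≐ op(A, k). Substituting into the earlier binding gives Q := op(f(e, 7), r(k, e)).
Decompose op/2: r(e, op(f(e, 7), r(k, e))) ≐ A,  k ≐ k.
Bind A := r(e, op(f(e, 7), r(k, e))); no other remaining equation mentions A.
Delete trivial equation k ≐ k.
MGU = { Q ↦ op(f(e, 7), r(k, e)), Y1 ↦ e, A ↦ r(e, op(f(e, 7), r(k, e))) }, so Q ↦ op(f(e, 7), r(k, e)).

op(f(e, 7), r(k, e))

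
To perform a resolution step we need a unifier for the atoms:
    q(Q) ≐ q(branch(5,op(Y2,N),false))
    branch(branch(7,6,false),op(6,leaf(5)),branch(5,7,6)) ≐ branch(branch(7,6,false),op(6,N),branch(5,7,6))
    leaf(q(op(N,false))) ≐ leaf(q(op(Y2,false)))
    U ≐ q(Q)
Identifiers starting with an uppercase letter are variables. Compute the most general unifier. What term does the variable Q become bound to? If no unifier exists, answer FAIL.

Decompose q/1: Q ≐ branch(5,op(Y2,N),false).
Bind Q := branch(5,op(Y2,N),false); substituting into the one remaining equation that mentions Q gives: U ≐ q(branch(5,op(Y2,N),false)).
Decompose branch/3: branch(7,6,false) ≐ branch(7,6,false),  op(6,leaf(5)) ≐ op(6,N),  branch(5,7,6) ≐ branch(5,7,6).
Delete trivial equation branch(7,6,false) ≐ branch(7,6,false).
Decompose op/2: 6 ≐ 6,  leaf(5) ≐ N.
Delete trivial equation 6 ≐ 6.
Bind N := leaf(5); substituting into the 2 remaining equations that mention N gives: leaf(q(op(leaf(5),false))) ≐ leaf(q(op(Y2,false))),  U ≐ q(branch(5,op(Y2,leaf(5)),false)). Substituting into the earlier binding gives Q := branch(5,op(Y2,leaf(5)),false).
Delete trivial equation branch(5,7,6) ≐ branch(5,7,6).
Decompose leaf/1: q(op(leaf(5),false)) ≐ q(op(Y2,false)).
Decompose q/1: op(leaf(5),false) ≐ op(Y2,false).
Decompose op/2: leaf(5) ≐ Y2,  false ≐ false.
Bind Y2 := leaf(5); substituting into the one remaining equation that mentions Y2 gives: U ≐ q(branch(5,op(leaf(5),leaf(5)),false)). Substituting into the earlier binding gives Q := branch(5,op(leaf(5),leaf(5)),false).
Delete trivial equation false ≐ false.
Bind U := q(branch(5,op(leaf(5),leaf(5)),false)).
MGU = { Q ↦ branch(5,op(leaf(5),leaf(5)),false), N ↦ leaf(5), Y2 ↦ leaf(5), U ↦ q(branch(5,op(leaf(5),leaf(5)),false)) }, so Q ↦ branch(5,op(leaf(5),leaf(5)),false).

branch(5,op(leaf(5),leaf(5)),false)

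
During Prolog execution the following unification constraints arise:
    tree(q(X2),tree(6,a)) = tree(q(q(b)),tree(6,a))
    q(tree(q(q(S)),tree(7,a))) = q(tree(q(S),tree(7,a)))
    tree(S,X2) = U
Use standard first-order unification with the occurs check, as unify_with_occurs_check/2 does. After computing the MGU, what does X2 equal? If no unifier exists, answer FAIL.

FAIL

Decompose tree/2: q(X2) = q(q(b)),  tree(6,a) = tree(6,a).
Decompose q/1: X2 = q(b).
Bind X2 := q(b); substituting into the one remaining equation that mentions X2 gives: tree(S,q(b)) = U.
Delete trivial equation tree(6,a) = tree(6,a).
Decompose q/1: tree(q(q(S)),tree(7,a)) = tree(q(S),tree(7,a)).
Decompose tree/2: q(q(S)) = q(S),  tree(7,a) = tree(7,a).
Decompose q/1: q(S) = S.
Occurs check fails: S occurs in q(S); the equation S = q(S) has no finite solution.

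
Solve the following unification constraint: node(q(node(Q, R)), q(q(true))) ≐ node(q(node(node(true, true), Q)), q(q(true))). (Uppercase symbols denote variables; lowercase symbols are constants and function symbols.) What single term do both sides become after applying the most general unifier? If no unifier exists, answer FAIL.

node(q(node(node(true, true), node(true, true))), q(q(true)))

Decompose node/2: q(node(Q, R)) ≐ q(node(node(true, true), Q)),  q(q(true)) ≐ q(q(true)).
Decompose q/1: node(Q, R) ≐ node(node(true, true), Q).
Decompose node/2: Q ≐ node(true, true),  R ≐ Q.
Bind Q := node(true, true); substituting into the one remaining equation that mentions Q gives: R ≐ node(true, true).
Bind R := node(true, true); no other remaining equation mentions R.
Delete trivial equation q(q(true)) ≐ q(q(true)).
Applying the MGU to either side gives node(q(node(node(true, true), node(true, true))), q(q(true))).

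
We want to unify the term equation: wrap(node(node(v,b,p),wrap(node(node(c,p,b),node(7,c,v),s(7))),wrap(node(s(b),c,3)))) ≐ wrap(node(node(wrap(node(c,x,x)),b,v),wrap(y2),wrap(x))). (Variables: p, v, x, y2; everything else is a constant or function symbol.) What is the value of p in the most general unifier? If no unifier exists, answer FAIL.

Decompose wrap/1: node(node(v,b,p),wrap(node(node(c,p,b),node(7,c,v),s(7))),wrap(node(s(b),c,3))) ≐ node(node(wrap(node(c,x,x)),b,v),wrap(y2),wrap(x)).
Decompose node/3: node(v,b,p) ≐ node(wrap(node(c,x,x)),b,v),  wrap(node(node(c,p,b),node(7,c,v),s(7))) ≐ wrap(y2),  wrap(node(s(b),c,3)) ≐ wrap(x).
Decompose node/3: v ≐ wrap(node(c,x,x)),  b ≐ b,  p ≐ v.
Bind v := wrap(node(c,x,x)); substituting into the 2 remaining equations that mention v gives: p ≐ wrap(node(c,x,x)),  wrap(node(node(c,p,b),node(7,c,wrap(node(c,x,x))),s(7))) ≐ wrap(y2).
Delete trivial equation b ≐ b.
Bind p := wrap(node(c,x,x)); substituting into the one remaining equation that mentions p gives: wrap(node(node(c,wrap(node(c,x,x)),b),node(7,c,wrap(node(c,x,x))),s(7))) ≐ wrap(y2).
Decompose wrap/1: node(node(c,wrap(node(c,x,x)),b),node(7,c,wrap(node(c,x,x))),s(7)) ≐ y2.
Bind y2 := node(node(c,wrap(node(c,x,x)),b),node(7,c,wrap(node(c,x,x))),s(7)); no other remaining equation mentions y2.
Decompose wrap/1: node(s(b),c,3) ≐ x.
Bind x := node(s(b),c,3). Substituting into the earlier bindings gives v := wrap(node(c,node(s(b),c,3),node(s(b),c,3))), p := wrap(node(c,node(s(b),c,3),node(s(b),c,3))), y2 := node(node(c,wrap(node(c,node(s(b),c,3),node(s(b),c,3))),b),node(7,c,wrap(node(c,node(s(b),c,3),node(s(b),c,3)))),s(7)).
MGU = { v := wrap(node(c,node(s(b),c,3),node(s(b),c,3))), p := wrap(node(c,node(s(b),c,3),node(s(b),c,3))), y2 := node(node(c,wrap(node(c,node(s(b),c,3),node(s(b),c,3))),b),node(7,c,wrap(node(c,node(s(b),c,3),node(s(b),c,3)))),s(7)), x := node(s(b),c,3) }, so p := wrap(node(c,node(s(b),c,3),node(s(b),c,3))).

wrap(node(c,node(s(b),c,3),node(s(b),c,3)))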